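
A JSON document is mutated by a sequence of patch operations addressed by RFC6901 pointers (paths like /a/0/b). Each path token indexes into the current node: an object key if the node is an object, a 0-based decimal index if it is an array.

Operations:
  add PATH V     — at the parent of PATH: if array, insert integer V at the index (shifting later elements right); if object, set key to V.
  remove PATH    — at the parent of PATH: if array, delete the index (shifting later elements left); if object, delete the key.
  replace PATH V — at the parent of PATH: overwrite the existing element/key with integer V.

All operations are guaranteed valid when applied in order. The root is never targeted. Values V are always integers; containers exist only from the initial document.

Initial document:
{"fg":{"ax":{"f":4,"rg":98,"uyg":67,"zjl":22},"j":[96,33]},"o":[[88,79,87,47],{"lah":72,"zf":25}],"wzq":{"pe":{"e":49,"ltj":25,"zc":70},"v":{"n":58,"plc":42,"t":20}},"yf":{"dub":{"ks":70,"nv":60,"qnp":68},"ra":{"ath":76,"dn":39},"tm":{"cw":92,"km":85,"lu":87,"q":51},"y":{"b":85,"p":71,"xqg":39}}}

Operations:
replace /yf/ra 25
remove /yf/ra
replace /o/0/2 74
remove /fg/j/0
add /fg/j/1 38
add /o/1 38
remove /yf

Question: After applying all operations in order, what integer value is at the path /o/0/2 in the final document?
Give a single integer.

Answer: 74

Derivation:
After op 1 (replace /yf/ra 25): {"fg":{"ax":{"f":4,"rg":98,"uyg":67,"zjl":22},"j":[96,33]},"o":[[88,79,87,47],{"lah":72,"zf":25}],"wzq":{"pe":{"e":49,"ltj":25,"zc":70},"v":{"n":58,"plc":42,"t":20}},"yf":{"dub":{"ks":70,"nv":60,"qnp":68},"ra":25,"tm":{"cw":92,"km":85,"lu":87,"q":51},"y":{"b":85,"p":71,"xqg":39}}}
After op 2 (remove /yf/ra): {"fg":{"ax":{"f":4,"rg":98,"uyg":67,"zjl":22},"j":[96,33]},"o":[[88,79,87,47],{"lah":72,"zf":25}],"wzq":{"pe":{"e":49,"ltj":25,"zc":70},"v":{"n":58,"plc":42,"t":20}},"yf":{"dub":{"ks":70,"nv":60,"qnp":68},"tm":{"cw":92,"km":85,"lu":87,"q":51},"y":{"b":85,"p":71,"xqg":39}}}
After op 3 (replace /o/0/2 74): {"fg":{"ax":{"f":4,"rg":98,"uyg":67,"zjl":22},"j":[96,33]},"o":[[88,79,74,47],{"lah":72,"zf":25}],"wzq":{"pe":{"e":49,"ltj":25,"zc":70},"v":{"n":58,"plc":42,"t":20}},"yf":{"dub":{"ks":70,"nv":60,"qnp":68},"tm":{"cw":92,"km":85,"lu":87,"q":51},"y":{"b":85,"p":71,"xqg":39}}}
After op 4 (remove /fg/j/0): {"fg":{"ax":{"f":4,"rg":98,"uyg":67,"zjl":22},"j":[33]},"o":[[88,79,74,47],{"lah":72,"zf":25}],"wzq":{"pe":{"e":49,"ltj":25,"zc":70},"v":{"n":58,"plc":42,"t":20}},"yf":{"dub":{"ks":70,"nv":60,"qnp":68},"tm":{"cw":92,"km":85,"lu":87,"q":51},"y":{"b":85,"p":71,"xqg":39}}}
After op 5 (add /fg/j/1 38): {"fg":{"ax":{"f":4,"rg":98,"uyg":67,"zjl":22},"j":[33,38]},"o":[[88,79,74,47],{"lah":72,"zf":25}],"wzq":{"pe":{"e":49,"ltj":25,"zc":70},"v":{"n":58,"plc":42,"t":20}},"yf":{"dub":{"ks":70,"nv":60,"qnp":68},"tm":{"cw":92,"km":85,"lu":87,"q":51},"y":{"b":85,"p":71,"xqg":39}}}
After op 6 (add /o/1 38): {"fg":{"ax":{"f":4,"rg":98,"uyg":67,"zjl":22},"j":[33,38]},"o":[[88,79,74,47],38,{"lah":72,"zf":25}],"wzq":{"pe":{"e":49,"ltj":25,"zc":70},"v":{"n":58,"plc":42,"t":20}},"yf":{"dub":{"ks":70,"nv":60,"qnp":68},"tm":{"cw":92,"km":85,"lu":87,"q":51},"y":{"b":85,"p":71,"xqg":39}}}
After op 7 (remove /yf): {"fg":{"ax":{"f":4,"rg":98,"uyg":67,"zjl":22},"j":[33,38]},"o":[[88,79,74,47],38,{"lah":72,"zf":25}],"wzq":{"pe":{"e":49,"ltj":25,"zc":70},"v":{"n":58,"plc":42,"t":20}}}
Value at /o/0/2: 74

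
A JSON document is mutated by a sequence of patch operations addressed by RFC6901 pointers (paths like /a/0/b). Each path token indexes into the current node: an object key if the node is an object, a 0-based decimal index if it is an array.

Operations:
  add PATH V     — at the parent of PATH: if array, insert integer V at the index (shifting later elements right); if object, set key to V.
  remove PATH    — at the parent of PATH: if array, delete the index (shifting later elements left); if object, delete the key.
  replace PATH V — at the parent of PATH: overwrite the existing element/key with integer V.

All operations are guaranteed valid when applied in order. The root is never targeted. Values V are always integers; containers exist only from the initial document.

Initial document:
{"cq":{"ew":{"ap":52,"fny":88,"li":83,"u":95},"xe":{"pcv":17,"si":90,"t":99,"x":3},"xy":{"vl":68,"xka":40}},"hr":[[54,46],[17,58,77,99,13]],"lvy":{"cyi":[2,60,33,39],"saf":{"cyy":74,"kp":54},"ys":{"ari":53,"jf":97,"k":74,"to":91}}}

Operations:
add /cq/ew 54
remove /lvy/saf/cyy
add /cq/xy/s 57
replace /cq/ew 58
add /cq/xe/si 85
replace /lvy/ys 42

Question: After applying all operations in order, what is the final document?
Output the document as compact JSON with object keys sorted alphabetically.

Answer: {"cq":{"ew":58,"xe":{"pcv":17,"si":85,"t":99,"x":3},"xy":{"s":57,"vl":68,"xka":40}},"hr":[[54,46],[17,58,77,99,13]],"lvy":{"cyi":[2,60,33,39],"saf":{"kp":54},"ys":42}}

Derivation:
After op 1 (add /cq/ew 54): {"cq":{"ew":54,"xe":{"pcv":17,"si":90,"t":99,"x":3},"xy":{"vl":68,"xka":40}},"hr":[[54,46],[17,58,77,99,13]],"lvy":{"cyi":[2,60,33,39],"saf":{"cyy":74,"kp":54},"ys":{"ari":53,"jf":97,"k":74,"to":91}}}
After op 2 (remove /lvy/saf/cyy): {"cq":{"ew":54,"xe":{"pcv":17,"si":90,"t":99,"x":3},"xy":{"vl":68,"xka":40}},"hr":[[54,46],[17,58,77,99,13]],"lvy":{"cyi":[2,60,33,39],"saf":{"kp":54},"ys":{"ari":53,"jf":97,"k":74,"to":91}}}
After op 3 (add /cq/xy/s 57): {"cq":{"ew":54,"xe":{"pcv":17,"si":90,"t":99,"x":3},"xy":{"s":57,"vl":68,"xka":40}},"hr":[[54,46],[17,58,77,99,13]],"lvy":{"cyi":[2,60,33,39],"saf":{"kp":54},"ys":{"ari":53,"jf":97,"k":74,"to":91}}}
After op 4 (replace /cq/ew 58): {"cq":{"ew":58,"xe":{"pcv":17,"si":90,"t":99,"x":3},"xy":{"s":57,"vl":68,"xka":40}},"hr":[[54,46],[17,58,77,99,13]],"lvy":{"cyi":[2,60,33,39],"saf":{"kp":54},"ys":{"ari":53,"jf":97,"k":74,"to":91}}}
After op 5 (add /cq/xe/si 85): {"cq":{"ew":58,"xe":{"pcv":17,"si":85,"t":99,"x":3},"xy":{"s":57,"vl":68,"xka":40}},"hr":[[54,46],[17,58,77,99,13]],"lvy":{"cyi":[2,60,33,39],"saf":{"kp":54},"ys":{"ari":53,"jf":97,"k":74,"to":91}}}
After op 6 (replace /lvy/ys 42): {"cq":{"ew":58,"xe":{"pcv":17,"si":85,"t":99,"x":3},"xy":{"s":57,"vl":68,"xka":40}},"hr":[[54,46],[17,58,77,99,13]],"lvy":{"cyi":[2,60,33,39],"saf":{"kp":54},"ys":42}}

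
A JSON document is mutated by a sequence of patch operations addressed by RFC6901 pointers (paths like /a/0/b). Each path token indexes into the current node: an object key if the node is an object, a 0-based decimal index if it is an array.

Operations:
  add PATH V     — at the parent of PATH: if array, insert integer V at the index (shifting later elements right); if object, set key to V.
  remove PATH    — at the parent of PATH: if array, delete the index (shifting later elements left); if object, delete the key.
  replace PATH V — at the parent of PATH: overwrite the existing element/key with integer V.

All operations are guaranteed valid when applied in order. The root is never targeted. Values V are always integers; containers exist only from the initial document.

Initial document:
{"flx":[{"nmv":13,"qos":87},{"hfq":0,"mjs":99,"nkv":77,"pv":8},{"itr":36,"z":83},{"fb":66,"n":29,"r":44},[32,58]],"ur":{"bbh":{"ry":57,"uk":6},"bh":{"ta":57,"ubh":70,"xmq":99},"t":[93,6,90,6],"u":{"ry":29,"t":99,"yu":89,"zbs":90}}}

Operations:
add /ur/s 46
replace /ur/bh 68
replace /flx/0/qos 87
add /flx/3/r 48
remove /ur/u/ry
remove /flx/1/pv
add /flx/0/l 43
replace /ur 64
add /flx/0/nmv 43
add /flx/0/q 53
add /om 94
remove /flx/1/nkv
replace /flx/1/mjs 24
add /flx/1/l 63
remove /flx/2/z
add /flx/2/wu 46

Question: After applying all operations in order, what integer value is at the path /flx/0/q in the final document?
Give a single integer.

After op 1 (add /ur/s 46): {"flx":[{"nmv":13,"qos":87},{"hfq":0,"mjs":99,"nkv":77,"pv":8},{"itr":36,"z":83},{"fb":66,"n":29,"r":44},[32,58]],"ur":{"bbh":{"ry":57,"uk":6},"bh":{"ta":57,"ubh":70,"xmq":99},"s":46,"t":[93,6,90,6],"u":{"ry":29,"t":99,"yu":89,"zbs":90}}}
After op 2 (replace /ur/bh 68): {"flx":[{"nmv":13,"qos":87},{"hfq":0,"mjs":99,"nkv":77,"pv":8},{"itr":36,"z":83},{"fb":66,"n":29,"r":44},[32,58]],"ur":{"bbh":{"ry":57,"uk":6},"bh":68,"s":46,"t":[93,6,90,6],"u":{"ry":29,"t":99,"yu":89,"zbs":90}}}
After op 3 (replace /flx/0/qos 87): {"flx":[{"nmv":13,"qos":87},{"hfq":0,"mjs":99,"nkv":77,"pv":8},{"itr":36,"z":83},{"fb":66,"n":29,"r":44},[32,58]],"ur":{"bbh":{"ry":57,"uk":6},"bh":68,"s":46,"t":[93,6,90,6],"u":{"ry":29,"t":99,"yu":89,"zbs":90}}}
After op 4 (add /flx/3/r 48): {"flx":[{"nmv":13,"qos":87},{"hfq":0,"mjs":99,"nkv":77,"pv":8},{"itr":36,"z":83},{"fb":66,"n":29,"r":48},[32,58]],"ur":{"bbh":{"ry":57,"uk":6},"bh":68,"s":46,"t":[93,6,90,6],"u":{"ry":29,"t":99,"yu":89,"zbs":90}}}
After op 5 (remove /ur/u/ry): {"flx":[{"nmv":13,"qos":87},{"hfq":0,"mjs":99,"nkv":77,"pv":8},{"itr":36,"z":83},{"fb":66,"n":29,"r":48},[32,58]],"ur":{"bbh":{"ry":57,"uk":6},"bh":68,"s":46,"t":[93,6,90,6],"u":{"t":99,"yu":89,"zbs":90}}}
After op 6 (remove /flx/1/pv): {"flx":[{"nmv":13,"qos":87},{"hfq":0,"mjs":99,"nkv":77},{"itr":36,"z":83},{"fb":66,"n":29,"r":48},[32,58]],"ur":{"bbh":{"ry":57,"uk":6},"bh":68,"s":46,"t":[93,6,90,6],"u":{"t":99,"yu":89,"zbs":90}}}
After op 7 (add /flx/0/l 43): {"flx":[{"l":43,"nmv":13,"qos":87},{"hfq":0,"mjs":99,"nkv":77},{"itr":36,"z":83},{"fb":66,"n":29,"r":48},[32,58]],"ur":{"bbh":{"ry":57,"uk":6},"bh":68,"s":46,"t":[93,6,90,6],"u":{"t":99,"yu":89,"zbs":90}}}
After op 8 (replace /ur 64): {"flx":[{"l":43,"nmv":13,"qos":87},{"hfq":0,"mjs":99,"nkv":77},{"itr":36,"z":83},{"fb":66,"n":29,"r":48},[32,58]],"ur":64}
After op 9 (add /flx/0/nmv 43): {"flx":[{"l":43,"nmv":43,"qos":87},{"hfq":0,"mjs":99,"nkv":77},{"itr":36,"z":83},{"fb":66,"n":29,"r":48},[32,58]],"ur":64}
After op 10 (add /flx/0/q 53): {"flx":[{"l":43,"nmv":43,"q":53,"qos":87},{"hfq":0,"mjs":99,"nkv":77},{"itr":36,"z":83},{"fb":66,"n":29,"r":48},[32,58]],"ur":64}
After op 11 (add /om 94): {"flx":[{"l":43,"nmv":43,"q":53,"qos":87},{"hfq":0,"mjs":99,"nkv":77},{"itr":36,"z":83},{"fb":66,"n":29,"r":48},[32,58]],"om":94,"ur":64}
After op 12 (remove /flx/1/nkv): {"flx":[{"l":43,"nmv":43,"q":53,"qos":87},{"hfq":0,"mjs":99},{"itr":36,"z":83},{"fb":66,"n":29,"r":48},[32,58]],"om":94,"ur":64}
After op 13 (replace /flx/1/mjs 24): {"flx":[{"l":43,"nmv":43,"q":53,"qos":87},{"hfq":0,"mjs":24},{"itr":36,"z":83},{"fb":66,"n":29,"r":48},[32,58]],"om":94,"ur":64}
After op 14 (add /flx/1/l 63): {"flx":[{"l":43,"nmv":43,"q":53,"qos":87},{"hfq":0,"l":63,"mjs":24},{"itr":36,"z":83},{"fb":66,"n":29,"r":48},[32,58]],"om":94,"ur":64}
After op 15 (remove /flx/2/z): {"flx":[{"l":43,"nmv":43,"q":53,"qos":87},{"hfq":0,"l":63,"mjs":24},{"itr":36},{"fb":66,"n":29,"r":48},[32,58]],"om":94,"ur":64}
After op 16 (add /flx/2/wu 46): {"flx":[{"l":43,"nmv":43,"q":53,"qos":87},{"hfq":0,"l":63,"mjs":24},{"itr":36,"wu":46},{"fb":66,"n":29,"r":48},[32,58]],"om":94,"ur":64}
Value at /flx/0/q: 53

Answer: 53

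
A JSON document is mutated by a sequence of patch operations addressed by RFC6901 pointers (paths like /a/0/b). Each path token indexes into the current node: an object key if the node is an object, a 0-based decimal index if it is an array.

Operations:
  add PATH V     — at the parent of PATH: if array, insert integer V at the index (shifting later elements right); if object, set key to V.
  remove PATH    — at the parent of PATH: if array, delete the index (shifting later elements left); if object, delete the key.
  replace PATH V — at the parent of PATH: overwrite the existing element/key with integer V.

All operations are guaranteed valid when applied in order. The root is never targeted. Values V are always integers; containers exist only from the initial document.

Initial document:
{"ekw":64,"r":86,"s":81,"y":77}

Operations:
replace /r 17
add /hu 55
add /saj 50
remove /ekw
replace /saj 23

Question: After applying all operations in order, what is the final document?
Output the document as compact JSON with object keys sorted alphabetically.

After op 1 (replace /r 17): {"ekw":64,"r":17,"s":81,"y":77}
After op 2 (add /hu 55): {"ekw":64,"hu":55,"r":17,"s":81,"y":77}
After op 3 (add /saj 50): {"ekw":64,"hu":55,"r":17,"s":81,"saj":50,"y":77}
After op 4 (remove /ekw): {"hu":55,"r":17,"s":81,"saj":50,"y":77}
After op 5 (replace /saj 23): {"hu":55,"r":17,"s":81,"saj":23,"y":77}

Answer: {"hu":55,"r":17,"s":81,"saj":23,"y":77}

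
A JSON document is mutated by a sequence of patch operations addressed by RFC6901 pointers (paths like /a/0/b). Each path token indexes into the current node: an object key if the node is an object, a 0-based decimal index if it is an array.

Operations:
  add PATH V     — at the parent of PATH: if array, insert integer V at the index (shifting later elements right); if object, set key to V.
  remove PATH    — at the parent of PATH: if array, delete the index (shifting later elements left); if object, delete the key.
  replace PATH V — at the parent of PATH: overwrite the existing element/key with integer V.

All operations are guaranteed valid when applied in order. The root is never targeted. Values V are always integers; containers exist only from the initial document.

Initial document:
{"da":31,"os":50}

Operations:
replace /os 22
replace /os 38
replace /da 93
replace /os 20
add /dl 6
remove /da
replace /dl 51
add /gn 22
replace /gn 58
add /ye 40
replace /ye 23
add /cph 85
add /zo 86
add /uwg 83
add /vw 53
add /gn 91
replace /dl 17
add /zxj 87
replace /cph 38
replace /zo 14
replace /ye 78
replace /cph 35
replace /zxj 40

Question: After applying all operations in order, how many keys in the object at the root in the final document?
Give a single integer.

After op 1 (replace /os 22): {"da":31,"os":22}
After op 2 (replace /os 38): {"da":31,"os":38}
After op 3 (replace /da 93): {"da":93,"os":38}
After op 4 (replace /os 20): {"da":93,"os":20}
After op 5 (add /dl 6): {"da":93,"dl":6,"os":20}
After op 6 (remove /da): {"dl":6,"os":20}
After op 7 (replace /dl 51): {"dl":51,"os":20}
After op 8 (add /gn 22): {"dl":51,"gn":22,"os":20}
After op 9 (replace /gn 58): {"dl":51,"gn":58,"os":20}
After op 10 (add /ye 40): {"dl":51,"gn":58,"os":20,"ye":40}
After op 11 (replace /ye 23): {"dl":51,"gn":58,"os":20,"ye":23}
After op 12 (add /cph 85): {"cph":85,"dl":51,"gn":58,"os":20,"ye":23}
After op 13 (add /zo 86): {"cph":85,"dl":51,"gn":58,"os":20,"ye":23,"zo":86}
After op 14 (add /uwg 83): {"cph":85,"dl":51,"gn":58,"os":20,"uwg":83,"ye":23,"zo":86}
After op 15 (add /vw 53): {"cph":85,"dl":51,"gn":58,"os":20,"uwg":83,"vw":53,"ye":23,"zo":86}
After op 16 (add /gn 91): {"cph":85,"dl":51,"gn":91,"os":20,"uwg":83,"vw":53,"ye":23,"zo":86}
After op 17 (replace /dl 17): {"cph":85,"dl":17,"gn":91,"os":20,"uwg":83,"vw":53,"ye":23,"zo":86}
After op 18 (add /zxj 87): {"cph":85,"dl":17,"gn":91,"os":20,"uwg":83,"vw":53,"ye":23,"zo":86,"zxj":87}
After op 19 (replace /cph 38): {"cph":38,"dl":17,"gn":91,"os":20,"uwg":83,"vw":53,"ye":23,"zo":86,"zxj":87}
After op 20 (replace /zo 14): {"cph":38,"dl":17,"gn":91,"os":20,"uwg":83,"vw":53,"ye":23,"zo":14,"zxj":87}
After op 21 (replace /ye 78): {"cph":38,"dl":17,"gn":91,"os":20,"uwg":83,"vw":53,"ye":78,"zo":14,"zxj":87}
After op 22 (replace /cph 35): {"cph":35,"dl":17,"gn":91,"os":20,"uwg":83,"vw":53,"ye":78,"zo":14,"zxj":87}
After op 23 (replace /zxj 40): {"cph":35,"dl":17,"gn":91,"os":20,"uwg":83,"vw":53,"ye":78,"zo":14,"zxj":40}
Size at the root: 9

Answer: 9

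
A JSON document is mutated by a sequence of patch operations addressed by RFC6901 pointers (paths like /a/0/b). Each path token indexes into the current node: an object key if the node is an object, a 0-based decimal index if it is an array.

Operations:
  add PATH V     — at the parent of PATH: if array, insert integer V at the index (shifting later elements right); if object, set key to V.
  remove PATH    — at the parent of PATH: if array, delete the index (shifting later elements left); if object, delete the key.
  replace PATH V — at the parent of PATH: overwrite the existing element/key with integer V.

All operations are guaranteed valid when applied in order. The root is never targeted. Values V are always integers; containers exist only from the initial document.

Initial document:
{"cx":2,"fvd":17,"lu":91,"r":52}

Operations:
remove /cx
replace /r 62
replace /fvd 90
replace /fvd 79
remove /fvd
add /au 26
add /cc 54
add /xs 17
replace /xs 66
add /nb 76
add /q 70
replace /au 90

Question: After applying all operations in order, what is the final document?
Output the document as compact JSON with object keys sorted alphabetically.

After op 1 (remove /cx): {"fvd":17,"lu":91,"r":52}
After op 2 (replace /r 62): {"fvd":17,"lu":91,"r":62}
After op 3 (replace /fvd 90): {"fvd":90,"lu":91,"r":62}
After op 4 (replace /fvd 79): {"fvd":79,"lu":91,"r":62}
After op 5 (remove /fvd): {"lu":91,"r":62}
After op 6 (add /au 26): {"au":26,"lu":91,"r":62}
After op 7 (add /cc 54): {"au":26,"cc":54,"lu":91,"r":62}
After op 8 (add /xs 17): {"au":26,"cc":54,"lu":91,"r":62,"xs":17}
After op 9 (replace /xs 66): {"au":26,"cc":54,"lu":91,"r":62,"xs":66}
After op 10 (add /nb 76): {"au":26,"cc":54,"lu":91,"nb":76,"r":62,"xs":66}
After op 11 (add /q 70): {"au":26,"cc":54,"lu":91,"nb":76,"q":70,"r":62,"xs":66}
After op 12 (replace /au 90): {"au":90,"cc":54,"lu":91,"nb":76,"q":70,"r":62,"xs":66}

Answer: {"au":90,"cc":54,"lu":91,"nb":76,"q":70,"r":62,"xs":66}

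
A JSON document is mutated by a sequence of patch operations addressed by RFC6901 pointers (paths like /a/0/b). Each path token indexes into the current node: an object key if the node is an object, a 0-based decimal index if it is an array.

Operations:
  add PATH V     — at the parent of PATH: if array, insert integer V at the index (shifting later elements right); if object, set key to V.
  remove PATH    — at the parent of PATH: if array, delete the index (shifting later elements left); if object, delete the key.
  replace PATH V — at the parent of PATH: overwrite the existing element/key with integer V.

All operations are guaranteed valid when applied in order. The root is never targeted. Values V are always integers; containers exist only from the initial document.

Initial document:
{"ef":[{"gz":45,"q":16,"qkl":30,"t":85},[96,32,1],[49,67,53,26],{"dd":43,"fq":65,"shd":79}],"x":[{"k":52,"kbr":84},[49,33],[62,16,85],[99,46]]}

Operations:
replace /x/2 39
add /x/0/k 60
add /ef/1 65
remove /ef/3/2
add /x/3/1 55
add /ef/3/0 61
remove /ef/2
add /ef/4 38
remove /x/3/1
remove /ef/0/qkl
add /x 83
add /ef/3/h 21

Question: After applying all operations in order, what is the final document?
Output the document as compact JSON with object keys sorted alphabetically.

Answer: {"ef":[{"gz":45,"q":16,"t":85},65,[61,49,67,26],{"dd":43,"fq":65,"h":21,"shd":79},38],"x":83}

Derivation:
After op 1 (replace /x/2 39): {"ef":[{"gz":45,"q":16,"qkl":30,"t":85},[96,32,1],[49,67,53,26],{"dd":43,"fq":65,"shd":79}],"x":[{"k":52,"kbr":84},[49,33],39,[99,46]]}
After op 2 (add /x/0/k 60): {"ef":[{"gz":45,"q":16,"qkl":30,"t":85},[96,32,1],[49,67,53,26],{"dd":43,"fq":65,"shd":79}],"x":[{"k":60,"kbr":84},[49,33],39,[99,46]]}
After op 3 (add /ef/1 65): {"ef":[{"gz":45,"q":16,"qkl":30,"t":85},65,[96,32,1],[49,67,53,26],{"dd":43,"fq":65,"shd":79}],"x":[{"k":60,"kbr":84},[49,33],39,[99,46]]}
After op 4 (remove /ef/3/2): {"ef":[{"gz":45,"q":16,"qkl":30,"t":85},65,[96,32,1],[49,67,26],{"dd":43,"fq":65,"shd":79}],"x":[{"k":60,"kbr":84},[49,33],39,[99,46]]}
After op 5 (add /x/3/1 55): {"ef":[{"gz":45,"q":16,"qkl":30,"t":85},65,[96,32,1],[49,67,26],{"dd":43,"fq":65,"shd":79}],"x":[{"k":60,"kbr":84},[49,33],39,[99,55,46]]}
After op 6 (add /ef/3/0 61): {"ef":[{"gz":45,"q":16,"qkl":30,"t":85},65,[96,32,1],[61,49,67,26],{"dd":43,"fq":65,"shd":79}],"x":[{"k":60,"kbr":84},[49,33],39,[99,55,46]]}
After op 7 (remove /ef/2): {"ef":[{"gz":45,"q":16,"qkl":30,"t":85},65,[61,49,67,26],{"dd":43,"fq":65,"shd":79}],"x":[{"k":60,"kbr":84},[49,33],39,[99,55,46]]}
After op 8 (add /ef/4 38): {"ef":[{"gz":45,"q":16,"qkl":30,"t":85},65,[61,49,67,26],{"dd":43,"fq":65,"shd":79},38],"x":[{"k":60,"kbr":84},[49,33],39,[99,55,46]]}
After op 9 (remove /x/3/1): {"ef":[{"gz":45,"q":16,"qkl":30,"t":85},65,[61,49,67,26],{"dd":43,"fq":65,"shd":79},38],"x":[{"k":60,"kbr":84},[49,33],39,[99,46]]}
After op 10 (remove /ef/0/qkl): {"ef":[{"gz":45,"q":16,"t":85},65,[61,49,67,26],{"dd":43,"fq":65,"shd":79},38],"x":[{"k":60,"kbr":84},[49,33],39,[99,46]]}
After op 11 (add /x 83): {"ef":[{"gz":45,"q":16,"t":85},65,[61,49,67,26],{"dd":43,"fq":65,"shd":79},38],"x":83}
After op 12 (add /ef/3/h 21): {"ef":[{"gz":45,"q":16,"t":85},65,[61,49,67,26],{"dd":43,"fq":65,"h":21,"shd":79},38],"x":83}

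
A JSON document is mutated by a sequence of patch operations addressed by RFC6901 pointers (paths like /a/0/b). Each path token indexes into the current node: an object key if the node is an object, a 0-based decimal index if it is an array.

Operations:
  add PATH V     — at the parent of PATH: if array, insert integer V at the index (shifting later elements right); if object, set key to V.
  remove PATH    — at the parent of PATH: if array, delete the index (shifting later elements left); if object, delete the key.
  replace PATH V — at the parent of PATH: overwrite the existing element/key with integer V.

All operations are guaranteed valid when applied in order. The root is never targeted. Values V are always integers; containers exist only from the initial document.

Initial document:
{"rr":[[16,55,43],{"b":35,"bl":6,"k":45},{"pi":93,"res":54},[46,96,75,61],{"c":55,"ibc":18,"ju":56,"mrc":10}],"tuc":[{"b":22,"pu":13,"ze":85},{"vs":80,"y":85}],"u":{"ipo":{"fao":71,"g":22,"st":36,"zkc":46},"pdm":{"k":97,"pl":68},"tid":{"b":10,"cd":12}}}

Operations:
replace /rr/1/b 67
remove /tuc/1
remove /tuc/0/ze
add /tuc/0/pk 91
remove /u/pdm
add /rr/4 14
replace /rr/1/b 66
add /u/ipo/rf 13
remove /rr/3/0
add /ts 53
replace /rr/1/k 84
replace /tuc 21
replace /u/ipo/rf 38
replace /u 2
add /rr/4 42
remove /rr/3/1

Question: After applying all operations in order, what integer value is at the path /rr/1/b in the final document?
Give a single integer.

Answer: 66

Derivation:
After op 1 (replace /rr/1/b 67): {"rr":[[16,55,43],{"b":67,"bl":6,"k":45},{"pi":93,"res":54},[46,96,75,61],{"c":55,"ibc":18,"ju":56,"mrc":10}],"tuc":[{"b":22,"pu":13,"ze":85},{"vs":80,"y":85}],"u":{"ipo":{"fao":71,"g":22,"st":36,"zkc":46},"pdm":{"k":97,"pl":68},"tid":{"b":10,"cd":12}}}
After op 2 (remove /tuc/1): {"rr":[[16,55,43],{"b":67,"bl":6,"k":45},{"pi":93,"res":54},[46,96,75,61],{"c":55,"ibc":18,"ju":56,"mrc":10}],"tuc":[{"b":22,"pu":13,"ze":85}],"u":{"ipo":{"fao":71,"g":22,"st":36,"zkc":46},"pdm":{"k":97,"pl":68},"tid":{"b":10,"cd":12}}}
After op 3 (remove /tuc/0/ze): {"rr":[[16,55,43],{"b":67,"bl":6,"k":45},{"pi":93,"res":54},[46,96,75,61],{"c":55,"ibc":18,"ju":56,"mrc":10}],"tuc":[{"b":22,"pu":13}],"u":{"ipo":{"fao":71,"g":22,"st":36,"zkc":46},"pdm":{"k":97,"pl":68},"tid":{"b":10,"cd":12}}}
After op 4 (add /tuc/0/pk 91): {"rr":[[16,55,43],{"b":67,"bl":6,"k":45},{"pi":93,"res":54},[46,96,75,61],{"c":55,"ibc":18,"ju":56,"mrc":10}],"tuc":[{"b":22,"pk":91,"pu":13}],"u":{"ipo":{"fao":71,"g":22,"st":36,"zkc":46},"pdm":{"k":97,"pl":68},"tid":{"b":10,"cd":12}}}
After op 5 (remove /u/pdm): {"rr":[[16,55,43],{"b":67,"bl":6,"k":45},{"pi":93,"res":54},[46,96,75,61],{"c":55,"ibc":18,"ju":56,"mrc":10}],"tuc":[{"b":22,"pk":91,"pu":13}],"u":{"ipo":{"fao":71,"g":22,"st":36,"zkc":46},"tid":{"b":10,"cd":12}}}
After op 6 (add /rr/4 14): {"rr":[[16,55,43],{"b":67,"bl":6,"k":45},{"pi":93,"res":54},[46,96,75,61],14,{"c":55,"ibc":18,"ju":56,"mrc":10}],"tuc":[{"b":22,"pk":91,"pu":13}],"u":{"ipo":{"fao":71,"g":22,"st":36,"zkc":46},"tid":{"b":10,"cd":12}}}
After op 7 (replace /rr/1/b 66): {"rr":[[16,55,43],{"b":66,"bl":6,"k":45},{"pi":93,"res":54},[46,96,75,61],14,{"c":55,"ibc":18,"ju":56,"mrc":10}],"tuc":[{"b":22,"pk":91,"pu":13}],"u":{"ipo":{"fao":71,"g":22,"st":36,"zkc":46},"tid":{"b":10,"cd":12}}}
After op 8 (add /u/ipo/rf 13): {"rr":[[16,55,43],{"b":66,"bl":6,"k":45},{"pi":93,"res":54},[46,96,75,61],14,{"c":55,"ibc":18,"ju":56,"mrc":10}],"tuc":[{"b":22,"pk":91,"pu":13}],"u":{"ipo":{"fao":71,"g":22,"rf":13,"st":36,"zkc":46},"tid":{"b":10,"cd":12}}}
After op 9 (remove /rr/3/0): {"rr":[[16,55,43],{"b":66,"bl":6,"k":45},{"pi":93,"res":54},[96,75,61],14,{"c":55,"ibc":18,"ju":56,"mrc":10}],"tuc":[{"b":22,"pk":91,"pu":13}],"u":{"ipo":{"fao":71,"g":22,"rf":13,"st":36,"zkc":46},"tid":{"b":10,"cd":12}}}
After op 10 (add /ts 53): {"rr":[[16,55,43],{"b":66,"bl":6,"k":45},{"pi":93,"res":54},[96,75,61],14,{"c":55,"ibc":18,"ju":56,"mrc":10}],"ts":53,"tuc":[{"b":22,"pk":91,"pu":13}],"u":{"ipo":{"fao":71,"g":22,"rf":13,"st":36,"zkc":46},"tid":{"b":10,"cd":12}}}
After op 11 (replace /rr/1/k 84): {"rr":[[16,55,43],{"b":66,"bl":6,"k":84},{"pi":93,"res":54},[96,75,61],14,{"c":55,"ibc":18,"ju":56,"mrc":10}],"ts":53,"tuc":[{"b":22,"pk":91,"pu":13}],"u":{"ipo":{"fao":71,"g":22,"rf":13,"st":36,"zkc":46},"tid":{"b":10,"cd":12}}}
After op 12 (replace /tuc 21): {"rr":[[16,55,43],{"b":66,"bl":6,"k":84},{"pi":93,"res":54},[96,75,61],14,{"c":55,"ibc":18,"ju":56,"mrc":10}],"ts":53,"tuc":21,"u":{"ipo":{"fao":71,"g":22,"rf":13,"st":36,"zkc":46},"tid":{"b":10,"cd":12}}}
After op 13 (replace /u/ipo/rf 38): {"rr":[[16,55,43],{"b":66,"bl":6,"k":84},{"pi":93,"res":54},[96,75,61],14,{"c":55,"ibc":18,"ju":56,"mrc":10}],"ts":53,"tuc":21,"u":{"ipo":{"fao":71,"g":22,"rf":38,"st":36,"zkc":46},"tid":{"b":10,"cd":12}}}
After op 14 (replace /u 2): {"rr":[[16,55,43],{"b":66,"bl":6,"k":84},{"pi":93,"res":54},[96,75,61],14,{"c":55,"ibc":18,"ju":56,"mrc":10}],"ts":53,"tuc":21,"u":2}
After op 15 (add /rr/4 42): {"rr":[[16,55,43],{"b":66,"bl":6,"k":84},{"pi":93,"res":54},[96,75,61],42,14,{"c":55,"ibc":18,"ju":56,"mrc":10}],"ts":53,"tuc":21,"u":2}
After op 16 (remove /rr/3/1): {"rr":[[16,55,43],{"b":66,"bl":6,"k":84},{"pi":93,"res":54},[96,61],42,14,{"c":55,"ibc":18,"ju":56,"mrc":10}],"ts":53,"tuc":21,"u":2}
Value at /rr/1/b: 66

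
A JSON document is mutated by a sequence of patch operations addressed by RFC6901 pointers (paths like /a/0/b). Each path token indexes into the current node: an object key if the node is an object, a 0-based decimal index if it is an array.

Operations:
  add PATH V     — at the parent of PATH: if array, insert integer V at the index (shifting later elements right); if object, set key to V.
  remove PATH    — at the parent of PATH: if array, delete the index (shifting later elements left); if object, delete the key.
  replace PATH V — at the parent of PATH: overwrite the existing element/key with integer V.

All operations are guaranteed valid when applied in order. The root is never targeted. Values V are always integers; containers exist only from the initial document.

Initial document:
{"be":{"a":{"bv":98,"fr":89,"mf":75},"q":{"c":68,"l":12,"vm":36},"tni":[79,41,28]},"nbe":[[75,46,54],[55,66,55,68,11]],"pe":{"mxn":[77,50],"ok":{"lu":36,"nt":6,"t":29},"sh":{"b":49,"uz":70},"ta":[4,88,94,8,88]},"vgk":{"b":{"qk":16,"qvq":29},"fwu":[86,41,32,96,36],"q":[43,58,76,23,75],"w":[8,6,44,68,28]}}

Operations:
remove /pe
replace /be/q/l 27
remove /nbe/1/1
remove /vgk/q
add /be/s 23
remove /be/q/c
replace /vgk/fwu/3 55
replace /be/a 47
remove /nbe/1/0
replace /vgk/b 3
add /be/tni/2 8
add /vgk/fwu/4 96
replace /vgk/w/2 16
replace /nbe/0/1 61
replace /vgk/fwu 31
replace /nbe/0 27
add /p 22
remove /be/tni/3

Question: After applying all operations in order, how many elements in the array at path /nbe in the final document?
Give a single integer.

After op 1 (remove /pe): {"be":{"a":{"bv":98,"fr":89,"mf":75},"q":{"c":68,"l":12,"vm":36},"tni":[79,41,28]},"nbe":[[75,46,54],[55,66,55,68,11]],"vgk":{"b":{"qk":16,"qvq":29},"fwu":[86,41,32,96,36],"q":[43,58,76,23,75],"w":[8,6,44,68,28]}}
After op 2 (replace /be/q/l 27): {"be":{"a":{"bv":98,"fr":89,"mf":75},"q":{"c":68,"l":27,"vm":36},"tni":[79,41,28]},"nbe":[[75,46,54],[55,66,55,68,11]],"vgk":{"b":{"qk":16,"qvq":29},"fwu":[86,41,32,96,36],"q":[43,58,76,23,75],"w":[8,6,44,68,28]}}
After op 3 (remove /nbe/1/1): {"be":{"a":{"bv":98,"fr":89,"mf":75},"q":{"c":68,"l":27,"vm":36},"tni":[79,41,28]},"nbe":[[75,46,54],[55,55,68,11]],"vgk":{"b":{"qk":16,"qvq":29},"fwu":[86,41,32,96,36],"q":[43,58,76,23,75],"w":[8,6,44,68,28]}}
After op 4 (remove /vgk/q): {"be":{"a":{"bv":98,"fr":89,"mf":75},"q":{"c":68,"l":27,"vm":36},"tni":[79,41,28]},"nbe":[[75,46,54],[55,55,68,11]],"vgk":{"b":{"qk":16,"qvq":29},"fwu":[86,41,32,96,36],"w":[8,6,44,68,28]}}
After op 5 (add /be/s 23): {"be":{"a":{"bv":98,"fr":89,"mf":75},"q":{"c":68,"l":27,"vm":36},"s":23,"tni":[79,41,28]},"nbe":[[75,46,54],[55,55,68,11]],"vgk":{"b":{"qk":16,"qvq":29},"fwu":[86,41,32,96,36],"w":[8,6,44,68,28]}}
After op 6 (remove /be/q/c): {"be":{"a":{"bv":98,"fr":89,"mf":75},"q":{"l":27,"vm":36},"s":23,"tni":[79,41,28]},"nbe":[[75,46,54],[55,55,68,11]],"vgk":{"b":{"qk":16,"qvq":29},"fwu":[86,41,32,96,36],"w":[8,6,44,68,28]}}
After op 7 (replace /vgk/fwu/3 55): {"be":{"a":{"bv":98,"fr":89,"mf":75},"q":{"l":27,"vm":36},"s":23,"tni":[79,41,28]},"nbe":[[75,46,54],[55,55,68,11]],"vgk":{"b":{"qk":16,"qvq":29},"fwu":[86,41,32,55,36],"w":[8,6,44,68,28]}}
After op 8 (replace /be/a 47): {"be":{"a":47,"q":{"l":27,"vm":36},"s":23,"tni":[79,41,28]},"nbe":[[75,46,54],[55,55,68,11]],"vgk":{"b":{"qk":16,"qvq":29},"fwu":[86,41,32,55,36],"w":[8,6,44,68,28]}}
After op 9 (remove /nbe/1/0): {"be":{"a":47,"q":{"l":27,"vm":36},"s":23,"tni":[79,41,28]},"nbe":[[75,46,54],[55,68,11]],"vgk":{"b":{"qk":16,"qvq":29},"fwu":[86,41,32,55,36],"w":[8,6,44,68,28]}}
After op 10 (replace /vgk/b 3): {"be":{"a":47,"q":{"l":27,"vm":36},"s":23,"tni":[79,41,28]},"nbe":[[75,46,54],[55,68,11]],"vgk":{"b":3,"fwu":[86,41,32,55,36],"w":[8,6,44,68,28]}}
After op 11 (add /be/tni/2 8): {"be":{"a":47,"q":{"l":27,"vm":36},"s":23,"tni":[79,41,8,28]},"nbe":[[75,46,54],[55,68,11]],"vgk":{"b":3,"fwu":[86,41,32,55,36],"w":[8,6,44,68,28]}}
After op 12 (add /vgk/fwu/4 96): {"be":{"a":47,"q":{"l":27,"vm":36},"s":23,"tni":[79,41,8,28]},"nbe":[[75,46,54],[55,68,11]],"vgk":{"b":3,"fwu":[86,41,32,55,96,36],"w":[8,6,44,68,28]}}
After op 13 (replace /vgk/w/2 16): {"be":{"a":47,"q":{"l":27,"vm":36},"s":23,"tni":[79,41,8,28]},"nbe":[[75,46,54],[55,68,11]],"vgk":{"b":3,"fwu":[86,41,32,55,96,36],"w":[8,6,16,68,28]}}
After op 14 (replace /nbe/0/1 61): {"be":{"a":47,"q":{"l":27,"vm":36},"s":23,"tni":[79,41,8,28]},"nbe":[[75,61,54],[55,68,11]],"vgk":{"b":3,"fwu":[86,41,32,55,96,36],"w":[8,6,16,68,28]}}
After op 15 (replace /vgk/fwu 31): {"be":{"a":47,"q":{"l":27,"vm":36},"s":23,"tni":[79,41,8,28]},"nbe":[[75,61,54],[55,68,11]],"vgk":{"b":3,"fwu":31,"w":[8,6,16,68,28]}}
After op 16 (replace /nbe/0 27): {"be":{"a":47,"q":{"l":27,"vm":36},"s":23,"tni":[79,41,8,28]},"nbe":[27,[55,68,11]],"vgk":{"b":3,"fwu":31,"w":[8,6,16,68,28]}}
After op 17 (add /p 22): {"be":{"a":47,"q":{"l":27,"vm":36},"s":23,"tni":[79,41,8,28]},"nbe":[27,[55,68,11]],"p":22,"vgk":{"b":3,"fwu":31,"w":[8,6,16,68,28]}}
After op 18 (remove /be/tni/3): {"be":{"a":47,"q":{"l":27,"vm":36},"s":23,"tni":[79,41,8]},"nbe":[27,[55,68,11]],"p":22,"vgk":{"b":3,"fwu":31,"w":[8,6,16,68,28]}}
Size at path /nbe: 2

Answer: 2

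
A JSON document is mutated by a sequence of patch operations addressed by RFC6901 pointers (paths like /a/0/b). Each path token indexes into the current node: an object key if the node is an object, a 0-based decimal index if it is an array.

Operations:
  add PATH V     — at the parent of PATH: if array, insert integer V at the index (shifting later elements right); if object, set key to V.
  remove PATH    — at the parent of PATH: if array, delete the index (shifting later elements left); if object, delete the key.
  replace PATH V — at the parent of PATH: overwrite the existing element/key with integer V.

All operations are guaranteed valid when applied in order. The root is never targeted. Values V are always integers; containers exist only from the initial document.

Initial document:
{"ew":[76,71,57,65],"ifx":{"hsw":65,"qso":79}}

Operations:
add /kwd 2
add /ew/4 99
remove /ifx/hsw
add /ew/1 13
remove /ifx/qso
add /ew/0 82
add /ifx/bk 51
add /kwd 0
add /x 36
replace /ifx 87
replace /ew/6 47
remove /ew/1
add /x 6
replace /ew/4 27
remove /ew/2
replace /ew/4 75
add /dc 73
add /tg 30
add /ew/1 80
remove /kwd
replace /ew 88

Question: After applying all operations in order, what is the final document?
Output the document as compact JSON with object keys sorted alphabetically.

After op 1 (add /kwd 2): {"ew":[76,71,57,65],"ifx":{"hsw":65,"qso":79},"kwd":2}
After op 2 (add /ew/4 99): {"ew":[76,71,57,65,99],"ifx":{"hsw":65,"qso":79},"kwd":2}
After op 3 (remove /ifx/hsw): {"ew":[76,71,57,65,99],"ifx":{"qso":79},"kwd":2}
After op 4 (add /ew/1 13): {"ew":[76,13,71,57,65,99],"ifx":{"qso":79},"kwd":2}
After op 5 (remove /ifx/qso): {"ew":[76,13,71,57,65,99],"ifx":{},"kwd":2}
After op 6 (add /ew/0 82): {"ew":[82,76,13,71,57,65,99],"ifx":{},"kwd":2}
After op 7 (add /ifx/bk 51): {"ew":[82,76,13,71,57,65,99],"ifx":{"bk":51},"kwd":2}
After op 8 (add /kwd 0): {"ew":[82,76,13,71,57,65,99],"ifx":{"bk":51},"kwd":0}
After op 9 (add /x 36): {"ew":[82,76,13,71,57,65,99],"ifx":{"bk":51},"kwd":0,"x":36}
After op 10 (replace /ifx 87): {"ew":[82,76,13,71,57,65,99],"ifx":87,"kwd":0,"x":36}
After op 11 (replace /ew/6 47): {"ew":[82,76,13,71,57,65,47],"ifx":87,"kwd":0,"x":36}
After op 12 (remove /ew/1): {"ew":[82,13,71,57,65,47],"ifx":87,"kwd":0,"x":36}
After op 13 (add /x 6): {"ew":[82,13,71,57,65,47],"ifx":87,"kwd":0,"x":6}
After op 14 (replace /ew/4 27): {"ew":[82,13,71,57,27,47],"ifx":87,"kwd":0,"x":6}
After op 15 (remove /ew/2): {"ew":[82,13,57,27,47],"ifx":87,"kwd":0,"x":6}
After op 16 (replace /ew/4 75): {"ew":[82,13,57,27,75],"ifx":87,"kwd":0,"x":6}
After op 17 (add /dc 73): {"dc":73,"ew":[82,13,57,27,75],"ifx":87,"kwd":0,"x":6}
After op 18 (add /tg 30): {"dc":73,"ew":[82,13,57,27,75],"ifx":87,"kwd":0,"tg":30,"x":6}
After op 19 (add /ew/1 80): {"dc":73,"ew":[82,80,13,57,27,75],"ifx":87,"kwd":0,"tg":30,"x":6}
After op 20 (remove /kwd): {"dc":73,"ew":[82,80,13,57,27,75],"ifx":87,"tg":30,"x":6}
After op 21 (replace /ew 88): {"dc":73,"ew":88,"ifx":87,"tg":30,"x":6}

Answer: {"dc":73,"ew":88,"ifx":87,"tg":30,"x":6}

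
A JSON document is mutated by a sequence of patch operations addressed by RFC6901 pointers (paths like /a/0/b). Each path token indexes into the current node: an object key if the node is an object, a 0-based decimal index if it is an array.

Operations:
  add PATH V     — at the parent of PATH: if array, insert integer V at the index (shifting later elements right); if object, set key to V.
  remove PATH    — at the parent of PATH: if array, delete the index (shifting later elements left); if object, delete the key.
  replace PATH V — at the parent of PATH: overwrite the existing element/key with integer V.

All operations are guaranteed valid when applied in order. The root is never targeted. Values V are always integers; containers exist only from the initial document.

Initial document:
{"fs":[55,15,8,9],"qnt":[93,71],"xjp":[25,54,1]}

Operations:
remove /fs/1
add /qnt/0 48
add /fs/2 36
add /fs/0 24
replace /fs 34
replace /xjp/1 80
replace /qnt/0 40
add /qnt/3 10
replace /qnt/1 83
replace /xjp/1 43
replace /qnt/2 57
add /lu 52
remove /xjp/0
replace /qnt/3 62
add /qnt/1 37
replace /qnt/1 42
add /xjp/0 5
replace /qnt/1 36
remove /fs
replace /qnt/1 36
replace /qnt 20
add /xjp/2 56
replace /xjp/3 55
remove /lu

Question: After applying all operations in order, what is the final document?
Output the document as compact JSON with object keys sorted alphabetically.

Answer: {"qnt":20,"xjp":[5,43,56,55]}

Derivation:
After op 1 (remove /fs/1): {"fs":[55,8,9],"qnt":[93,71],"xjp":[25,54,1]}
After op 2 (add /qnt/0 48): {"fs":[55,8,9],"qnt":[48,93,71],"xjp":[25,54,1]}
After op 3 (add /fs/2 36): {"fs":[55,8,36,9],"qnt":[48,93,71],"xjp":[25,54,1]}
After op 4 (add /fs/0 24): {"fs":[24,55,8,36,9],"qnt":[48,93,71],"xjp":[25,54,1]}
After op 5 (replace /fs 34): {"fs":34,"qnt":[48,93,71],"xjp":[25,54,1]}
After op 6 (replace /xjp/1 80): {"fs":34,"qnt":[48,93,71],"xjp":[25,80,1]}
After op 7 (replace /qnt/0 40): {"fs":34,"qnt":[40,93,71],"xjp":[25,80,1]}
After op 8 (add /qnt/3 10): {"fs":34,"qnt":[40,93,71,10],"xjp":[25,80,1]}
After op 9 (replace /qnt/1 83): {"fs":34,"qnt":[40,83,71,10],"xjp":[25,80,1]}
After op 10 (replace /xjp/1 43): {"fs":34,"qnt":[40,83,71,10],"xjp":[25,43,1]}
After op 11 (replace /qnt/2 57): {"fs":34,"qnt":[40,83,57,10],"xjp":[25,43,1]}
After op 12 (add /lu 52): {"fs":34,"lu":52,"qnt":[40,83,57,10],"xjp":[25,43,1]}
After op 13 (remove /xjp/0): {"fs":34,"lu":52,"qnt":[40,83,57,10],"xjp":[43,1]}
After op 14 (replace /qnt/3 62): {"fs":34,"lu":52,"qnt":[40,83,57,62],"xjp":[43,1]}
After op 15 (add /qnt/1 37): {"fs":34,"lu":52,"qnt":[40,37,83,57,62],"xjp":[43,1]}
After op 16 (replace /qnt/1 42): {"fs":34,"lu":52,"qnt":[40,42,83,57,62],"xjp":[43,1]}
After op 17 (add /xjp/0 5): {"fs":34,"lu":52,"qnt":[40,42,83,57,62],"xjp":[5,43,1]}
After op 18 (replace /qnt/1 36): {"fs":34,"lu":52,"qnt":[40,36,83,57,62],"xjp":[5,43,1]}
After op 19 (remove /fs): {"lu":52,"qnt":[40,36,83,57,62],"xjp":[5,43,1]}
After op 20 (replace /qnt/1 36): {"lu":52,"qnt":[40,36,83,57,62],"xjp":[5,43,1]}
After op 21 (replace /qnt 20): {"lu":52,"qnt":20,"xjp":[5,43,1]}
After op 22 (add /xjp/2 56): {"lu":52,"qnt":20,"xjp":[5,43,56,1]}
After op 23 (replace /xjp/3 55): {"lu":52,"qnt":20,"xjp":[5,43,56,55]}
After op 24 (remove /lu): {"qnt":20,"xjp":[5,43,56,55]}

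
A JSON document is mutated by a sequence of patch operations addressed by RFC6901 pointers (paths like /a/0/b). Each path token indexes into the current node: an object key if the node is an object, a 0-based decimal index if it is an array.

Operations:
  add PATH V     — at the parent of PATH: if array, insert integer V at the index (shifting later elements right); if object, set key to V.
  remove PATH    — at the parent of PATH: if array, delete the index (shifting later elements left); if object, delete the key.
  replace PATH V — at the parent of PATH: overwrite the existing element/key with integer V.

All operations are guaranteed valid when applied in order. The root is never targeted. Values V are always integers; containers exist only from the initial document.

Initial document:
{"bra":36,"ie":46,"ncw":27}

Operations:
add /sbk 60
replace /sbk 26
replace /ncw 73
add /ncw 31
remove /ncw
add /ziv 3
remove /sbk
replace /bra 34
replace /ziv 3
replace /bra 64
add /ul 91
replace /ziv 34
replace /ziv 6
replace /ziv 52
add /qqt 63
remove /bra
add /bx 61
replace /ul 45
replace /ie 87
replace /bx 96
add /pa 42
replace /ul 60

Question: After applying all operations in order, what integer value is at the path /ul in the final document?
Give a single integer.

After op 1 (add /sbk 60): {"bra":36,"ie":46,"ncw":27,"sbk":60}
After op 2 (replace /sbk 26): {"bra":36,"ie":46,"ncw":27,"sbk":26}
After op 3 (replace /ncw 73): {"bra":36,"ie":46,"ncw":73,"sbk":26}
After op 4 (add /ncw 31): {"bra":36,"ie":46,"ncw":31,"sbk":26}
After op 5 (remove /ncw): {"bra":36,"ie":46,"sbk":26}
After op 6 (add /ziv 3): {"bra":36,"ie":46,"sbk":26,"ziv":3}
After op 7 (remove /sbk): {"bra":36,"ie":46,"ziv":3}
After op 8 (replace /bra 34): {"bra":34,"ie":46,"ziv":3}
After op 9 (replace /ziv 3): {"bra":34,"ie":46,"ziv":3}
After op 10 (replace /bra 64): {"bra":64,"ie":46,"ziv":3}
After op 11 (add /ul 91): {"bra":64,"ie":46,"ul":91,"ziv":3}
After op 12 (replace /ziv 34): {"bra":64,"ie":46,"ul":91,"ziv":34}
After op 13 (replace /ziv 6): {"bra":64,"ie":46,"ul":91,"ziv":6}
After op 14 (replace /ziv 52): {"bra":64,"ie":46,"ul":91,"ziv":52}
After op 15 (add /qqt 63): {"bra":64,"ie":46,"qqt":63,"ul":91,"ziv":52}
After op 16 (remove /bra): {"ie":46,"qqt":63,"ul":91,"ziv":52}
After op 17 (add /bx 61): {"bx":61,"ie":46,"qqt":63,"ul":91,"ziv":52}
After op 18 (replace /ul 45): {"bx":61,"ie":46,"qqt":63,"ul":45,"ziv":52}
After op 19 (replace /ie 87): {"bx":61,"ie":87,"qqt":63,"ul":45,"ziv":52}
After op 20 (replace /bx 96): {"bx":96,"ie":87,"qqt":63,"ul":45,"ziv":52}
After op 21 (add /pa 42): {"bx":96,"ie":87,"pa":42,"qqt":63,"ul":45,"ziv":52}
After op 22 (replace /ul 60): {"bx":96,"ie":87,"pa":42,"qqt":63,"ul":60,"ziv":52}
Value at /ul: 60

Answer: 60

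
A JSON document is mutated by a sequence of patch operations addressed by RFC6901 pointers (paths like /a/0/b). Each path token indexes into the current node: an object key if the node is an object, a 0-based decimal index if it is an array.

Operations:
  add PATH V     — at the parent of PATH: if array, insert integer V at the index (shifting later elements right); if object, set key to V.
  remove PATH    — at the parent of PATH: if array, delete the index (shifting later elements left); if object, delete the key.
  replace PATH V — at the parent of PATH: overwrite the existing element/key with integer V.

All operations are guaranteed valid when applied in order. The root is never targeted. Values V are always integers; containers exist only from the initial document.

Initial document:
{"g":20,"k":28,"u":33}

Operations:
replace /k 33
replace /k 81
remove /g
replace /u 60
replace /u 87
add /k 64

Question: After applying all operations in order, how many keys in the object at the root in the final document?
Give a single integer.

Answer: 2

Derivation:
After op 1 (replace /k 33): {"g":20,"k":33,"u":33}
After op 2 (replace /k 81): {"g":20,"k":81,"u":33}
After op 3 (remove /g): {"k":81,"u":33}
After op 4 (replace /u 60): {"k":81,"u":60}
After op 5 (replace /u 87): {"k":81,"u":87}
After op 6 (add /k 64): {"k":64,"u":87}
Size at the root: 2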